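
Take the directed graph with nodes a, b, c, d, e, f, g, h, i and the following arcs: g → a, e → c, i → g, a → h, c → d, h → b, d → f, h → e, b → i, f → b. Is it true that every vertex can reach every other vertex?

From c we can reach every vertex (a, b, c, d, e, f, g, h, i), and every vertex can reach c (a, b, c, d, e, f, g, h, i). So the whole graph is one strongly connected component.

Yes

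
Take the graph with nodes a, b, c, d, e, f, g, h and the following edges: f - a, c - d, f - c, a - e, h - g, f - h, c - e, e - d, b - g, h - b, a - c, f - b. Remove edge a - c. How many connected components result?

a and c are still connected via a-f-c, so the component count stays at 1.

1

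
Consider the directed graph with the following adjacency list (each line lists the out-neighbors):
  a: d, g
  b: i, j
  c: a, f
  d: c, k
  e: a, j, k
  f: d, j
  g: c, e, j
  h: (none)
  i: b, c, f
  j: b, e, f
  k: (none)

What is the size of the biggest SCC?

9

{a, b, c, d, e, f, g, i, j} are all mutually reachable — one SCC of size 9.
{k} is an SCC by itself.
{h} is an SCC by itself.
The largest has 9 vertices.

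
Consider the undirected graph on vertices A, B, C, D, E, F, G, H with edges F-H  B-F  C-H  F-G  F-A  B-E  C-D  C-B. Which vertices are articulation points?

Removing B increases the component count from 1 to 2, so B is a cut vertex.
Removing C increases the component count from 1 to 2, so C is a cut vertex.
Removing F increases the component count from 1 to 3, so F is a cut vertex.
By contrast removing H leaves 1 component; it is not a cut vertex. No other vertex is a cut vertex either.

B, C, F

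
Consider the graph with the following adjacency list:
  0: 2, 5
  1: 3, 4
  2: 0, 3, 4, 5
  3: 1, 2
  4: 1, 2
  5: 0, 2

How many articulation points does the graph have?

1

Removing 2 increases the component count from 1 to 2, so 2 is a cut vertex.
By contrast removing 3 leaves 1 component; it is not a cut vertex. No other vertex is a cut vertex either.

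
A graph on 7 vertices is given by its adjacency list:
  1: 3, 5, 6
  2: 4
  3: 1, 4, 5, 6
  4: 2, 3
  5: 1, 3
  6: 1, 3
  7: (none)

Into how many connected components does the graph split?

2

7 is isolated — a component by itself.
Starting from 1 we can reach 1, 2, 3, 4, 5, 6. That is one component of size 6.
Total: 2 components.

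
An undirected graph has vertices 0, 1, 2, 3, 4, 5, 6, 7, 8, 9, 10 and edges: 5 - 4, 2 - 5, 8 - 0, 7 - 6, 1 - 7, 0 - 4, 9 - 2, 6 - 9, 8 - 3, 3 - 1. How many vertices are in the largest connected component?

10

10 is isolated — a component by itself.
Starting from 0 we can reach 0, 1, 2, 3, 4, 5, 6, 7, 8, 9. That is one component of size 10.
The largest has 10 vertices.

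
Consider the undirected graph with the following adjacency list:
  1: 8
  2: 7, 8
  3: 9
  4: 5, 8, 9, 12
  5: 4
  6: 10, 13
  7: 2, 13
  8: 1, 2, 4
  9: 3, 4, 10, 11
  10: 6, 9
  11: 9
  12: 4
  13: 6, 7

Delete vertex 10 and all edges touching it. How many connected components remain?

With 10 gone, the remaining components are: {1, 2, 3, 4, 5, 6, 7, 8, 9, 11, 12, 13}.
That is 1 component.

1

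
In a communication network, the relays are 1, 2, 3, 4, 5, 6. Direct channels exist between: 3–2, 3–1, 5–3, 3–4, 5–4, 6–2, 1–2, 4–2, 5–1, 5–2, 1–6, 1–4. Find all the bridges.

none

The edges on the cycle 5-3-2-4-1-5 are not bridges since each lies on that cycle.
Every edge lies on some cycle, so there are no bridges.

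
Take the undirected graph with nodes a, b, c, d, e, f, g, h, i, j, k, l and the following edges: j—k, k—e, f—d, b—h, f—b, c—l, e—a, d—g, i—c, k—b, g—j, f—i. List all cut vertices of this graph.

Removing b increases the component count from 1 to 2, so b is a cut vertex.
Removing c increases the component count from 1 to 2, so c is a cut vertex.
Removing e increases the component count from 1 to 2, so e is a cut vertex.
Likewise f, i, k are cut vertices.
By contrast removing d leaves 1 component; it is not a cut vertex. No other vertex is a cut vertex either.

b, c, e, f, i, k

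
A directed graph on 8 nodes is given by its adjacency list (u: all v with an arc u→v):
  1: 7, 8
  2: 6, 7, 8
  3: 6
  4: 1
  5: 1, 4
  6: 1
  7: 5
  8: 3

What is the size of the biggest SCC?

{1, 3, 4, 5, 6, 7, 8} are all mutually reachable — one SCC of size 7.
{2} is an SCC by itself.
The largest has 7 vertices.

7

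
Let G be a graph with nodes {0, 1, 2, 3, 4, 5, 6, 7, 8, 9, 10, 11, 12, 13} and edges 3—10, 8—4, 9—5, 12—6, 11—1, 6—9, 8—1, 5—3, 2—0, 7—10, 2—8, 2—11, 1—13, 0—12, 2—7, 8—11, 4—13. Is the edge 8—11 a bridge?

After removing 8—11, the path 8-2-11 still connects them, so the edge is not a bridge.

No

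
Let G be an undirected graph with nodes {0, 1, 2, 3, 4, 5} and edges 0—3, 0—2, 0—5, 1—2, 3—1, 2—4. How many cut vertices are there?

2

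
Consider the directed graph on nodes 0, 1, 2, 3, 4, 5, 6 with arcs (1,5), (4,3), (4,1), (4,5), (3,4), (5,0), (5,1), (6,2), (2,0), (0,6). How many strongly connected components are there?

3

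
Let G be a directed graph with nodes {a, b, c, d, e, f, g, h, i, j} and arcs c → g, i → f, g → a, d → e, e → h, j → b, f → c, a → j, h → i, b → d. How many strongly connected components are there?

1

{a, b, c, d, e, f, g, h, i, j} are all mutually reachable — one SCC of size 10.
That gives 1 strongly connected component.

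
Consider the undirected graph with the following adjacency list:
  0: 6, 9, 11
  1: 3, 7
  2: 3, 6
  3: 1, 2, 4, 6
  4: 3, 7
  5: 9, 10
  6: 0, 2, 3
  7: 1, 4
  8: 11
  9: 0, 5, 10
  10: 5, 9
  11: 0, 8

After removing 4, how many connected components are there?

With 4 gone, the remaining components are: {0, 1, 2, 3, 5, 6, 7, 8, 9, 10, 11}.
That is 1 component.

1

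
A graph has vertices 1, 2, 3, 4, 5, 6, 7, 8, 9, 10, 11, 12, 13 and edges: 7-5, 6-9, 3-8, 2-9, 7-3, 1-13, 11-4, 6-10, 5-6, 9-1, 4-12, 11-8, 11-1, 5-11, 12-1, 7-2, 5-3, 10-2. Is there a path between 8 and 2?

Yes

From 8 we can reach 1, 2, 3, 4, 5, 6, 7, 8, 9, 10, 11, 12, 13, which includes 2.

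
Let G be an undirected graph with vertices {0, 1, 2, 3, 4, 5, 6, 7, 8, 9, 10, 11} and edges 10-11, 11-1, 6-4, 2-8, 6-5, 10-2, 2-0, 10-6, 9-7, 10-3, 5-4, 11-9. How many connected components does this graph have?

1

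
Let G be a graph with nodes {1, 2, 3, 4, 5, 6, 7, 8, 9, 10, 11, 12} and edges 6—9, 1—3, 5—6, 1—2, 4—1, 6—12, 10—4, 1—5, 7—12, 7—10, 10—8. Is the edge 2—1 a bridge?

Yes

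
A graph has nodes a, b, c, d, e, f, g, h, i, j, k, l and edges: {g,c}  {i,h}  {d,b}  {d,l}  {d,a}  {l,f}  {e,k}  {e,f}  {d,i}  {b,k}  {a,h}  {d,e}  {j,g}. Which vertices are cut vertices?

Removing d increases the component count from 2 to 3, so d is a cut vertex.
Removing g increases the component count from 2 to 3, so g is a cut vertex.
By contrast removing c leaves 2 components; it is not a cut vertex. No other vertex is a cut vertex either.

d, g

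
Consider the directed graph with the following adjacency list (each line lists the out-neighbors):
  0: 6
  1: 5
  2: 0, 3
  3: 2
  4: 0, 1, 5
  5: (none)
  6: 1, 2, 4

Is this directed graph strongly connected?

No

There is no directed path from 1 to 0, so the graph is not strongly connected.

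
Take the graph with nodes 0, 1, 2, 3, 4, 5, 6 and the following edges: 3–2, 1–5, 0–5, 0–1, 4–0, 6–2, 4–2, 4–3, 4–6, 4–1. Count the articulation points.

Removing 4 increases the component count from 1 to 2, so 4 is a cut vertex.
By contrast removing 3 leaves 1 component; it is not a cut vertex. No other vertex is a cut vertex either.

1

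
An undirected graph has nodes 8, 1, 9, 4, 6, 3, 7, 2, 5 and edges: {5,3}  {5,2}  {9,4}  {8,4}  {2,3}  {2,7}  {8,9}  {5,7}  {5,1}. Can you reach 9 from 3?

No

The component containing 3 is {1, 2, 3, 5, 7}, and 9 is not in it.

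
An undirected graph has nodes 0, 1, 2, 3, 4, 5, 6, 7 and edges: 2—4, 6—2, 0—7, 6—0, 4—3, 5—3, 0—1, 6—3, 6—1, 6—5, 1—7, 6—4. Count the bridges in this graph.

0

The edges on the cycle 6-2-4-6 are not bridges since each lies on that cycle.
Every edge lies on some cycle, so there are no bridges.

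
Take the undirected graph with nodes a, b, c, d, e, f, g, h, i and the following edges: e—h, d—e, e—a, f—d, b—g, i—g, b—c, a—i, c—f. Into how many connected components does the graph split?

Starting from a we can reach a, b, c, d, e, f, g, h, i. That is one component of size 9.
Total: 1 component.

1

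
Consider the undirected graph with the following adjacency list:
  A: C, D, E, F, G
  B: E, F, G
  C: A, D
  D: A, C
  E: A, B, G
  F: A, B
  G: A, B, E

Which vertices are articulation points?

Removing A increases the component count from 1 to 2, so A is a cut vertex.
By contrast removing D leaves 1 component; it is not a cut vertex. No other vertex is a cut vertex either.

A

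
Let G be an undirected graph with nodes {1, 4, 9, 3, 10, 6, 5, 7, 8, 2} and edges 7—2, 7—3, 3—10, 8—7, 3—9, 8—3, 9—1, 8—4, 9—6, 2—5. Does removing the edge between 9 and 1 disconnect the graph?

Removing 9—1 leaves no path between 9 and 1: the component count goes from 1 to 2. So it is a bridge.

Yes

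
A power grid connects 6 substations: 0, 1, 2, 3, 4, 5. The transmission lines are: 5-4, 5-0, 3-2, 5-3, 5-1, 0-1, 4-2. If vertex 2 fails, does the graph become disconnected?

No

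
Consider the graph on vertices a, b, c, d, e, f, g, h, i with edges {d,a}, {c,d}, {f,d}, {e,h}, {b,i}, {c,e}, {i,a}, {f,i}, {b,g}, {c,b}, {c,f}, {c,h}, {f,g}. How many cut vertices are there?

1

Removing c increases the component count from 1 to 2, so c is a cut vertex.
By contrast removing e leaves 1 component; it is not a cut vertex. No other vertex is a cut vertex either.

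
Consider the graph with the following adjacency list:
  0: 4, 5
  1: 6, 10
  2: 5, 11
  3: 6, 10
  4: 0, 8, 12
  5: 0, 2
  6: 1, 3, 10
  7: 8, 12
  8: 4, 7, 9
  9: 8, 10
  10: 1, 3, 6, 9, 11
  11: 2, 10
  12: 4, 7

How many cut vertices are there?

Removing 10 increases the component count from 1 to 2, so 10 is a cut vertex.
By contrast removing 5 leaves 1 component; it is not a cut vertex. No other vertex is a cut vertex either.

1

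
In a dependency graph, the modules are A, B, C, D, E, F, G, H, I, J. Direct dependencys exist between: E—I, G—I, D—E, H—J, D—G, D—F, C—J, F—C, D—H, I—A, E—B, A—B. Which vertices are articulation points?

D

Removing D increases the component count from 1 to 2, so D is a cut vertex.
By contrast removing I leaves 1 component; it is not a cut vertex. No other vertex is a cut vertex either.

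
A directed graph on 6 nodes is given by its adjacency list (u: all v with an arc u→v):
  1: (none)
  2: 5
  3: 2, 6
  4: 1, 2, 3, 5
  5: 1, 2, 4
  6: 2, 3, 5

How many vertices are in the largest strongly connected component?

5

{2, 3, 4, 5, 6} are all mutually reachable — one SCC of size 5.
{1} is an SCC by itself.
The largest has 5 vertices.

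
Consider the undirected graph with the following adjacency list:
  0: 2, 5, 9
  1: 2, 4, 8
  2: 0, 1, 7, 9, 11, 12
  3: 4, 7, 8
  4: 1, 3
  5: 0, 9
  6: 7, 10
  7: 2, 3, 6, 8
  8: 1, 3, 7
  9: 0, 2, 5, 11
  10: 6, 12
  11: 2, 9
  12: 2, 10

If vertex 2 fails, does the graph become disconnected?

Deleting 2 raises the number of components from 1 to 2, so 2 is a cut vertex.

Yes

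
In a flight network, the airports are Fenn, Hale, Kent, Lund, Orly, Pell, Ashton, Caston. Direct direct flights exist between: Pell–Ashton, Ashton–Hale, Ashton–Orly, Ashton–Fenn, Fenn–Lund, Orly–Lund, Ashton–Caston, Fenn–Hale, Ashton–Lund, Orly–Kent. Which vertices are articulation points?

Removing Orly increases the component count from 1 to 2, so Orly is a cut vertex.
Removing Ashton increases the component count from 1 to 3, so Ashton is a cut vertex.
By contrast removing Pell leaves 1 component; it is not a cut vertex. No other vertex is a cut vertex either.

Orly, Ashton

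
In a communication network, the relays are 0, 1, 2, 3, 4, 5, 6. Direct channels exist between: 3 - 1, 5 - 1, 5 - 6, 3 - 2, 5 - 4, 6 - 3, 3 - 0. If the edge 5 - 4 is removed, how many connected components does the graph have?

2

Before removal there is 1 component.
5 - 4 is a bridge — removing it separates 5's side from 4's side.
After removal: 2 components.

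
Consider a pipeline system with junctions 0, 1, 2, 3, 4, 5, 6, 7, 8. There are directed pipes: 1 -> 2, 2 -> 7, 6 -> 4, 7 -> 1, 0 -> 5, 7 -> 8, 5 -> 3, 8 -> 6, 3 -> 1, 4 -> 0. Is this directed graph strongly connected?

Yes

From 1 we can reach every vertex (0, 1, 2, 3, 4, 5, 6, 7, 8), and every vertex can reach 1 (0, 1, 2, 3, 4, 5, 6, 7, 8). So the whole graph is one strongly connected component.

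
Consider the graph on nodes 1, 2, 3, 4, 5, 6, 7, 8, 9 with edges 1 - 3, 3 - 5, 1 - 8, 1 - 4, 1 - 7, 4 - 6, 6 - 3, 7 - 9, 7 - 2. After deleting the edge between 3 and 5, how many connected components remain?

2

Before removal there is 1 component.
3 - 5 is a bridge — removing it separates 3's side from 5's side.
After removal: 2 components.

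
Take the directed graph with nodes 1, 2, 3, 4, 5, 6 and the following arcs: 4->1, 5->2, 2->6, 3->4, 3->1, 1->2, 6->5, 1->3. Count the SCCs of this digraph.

2

{1, 3, 4} are all mutually reachable — one SCC of size 3.
{2, 5, 6} are all mutually reachable — one SCC of size 3.
That gives 2 strongly connected components.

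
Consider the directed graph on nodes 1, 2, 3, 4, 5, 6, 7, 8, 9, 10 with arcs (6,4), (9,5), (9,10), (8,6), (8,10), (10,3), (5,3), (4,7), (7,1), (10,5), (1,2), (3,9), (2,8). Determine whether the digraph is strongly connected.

There is no directed path from 5 to 4, so the graph is not strongly connected.

No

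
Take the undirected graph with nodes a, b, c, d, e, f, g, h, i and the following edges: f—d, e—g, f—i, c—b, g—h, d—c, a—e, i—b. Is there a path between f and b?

From f we can reach b, c, d, f, i, which includes b.

Yes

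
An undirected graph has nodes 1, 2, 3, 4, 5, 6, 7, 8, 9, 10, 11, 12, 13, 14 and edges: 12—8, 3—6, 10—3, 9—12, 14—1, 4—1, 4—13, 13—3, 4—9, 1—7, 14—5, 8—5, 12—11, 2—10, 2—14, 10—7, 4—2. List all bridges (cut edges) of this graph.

The edges on the cycle 2-10-7-1-14-2 are not bridges since each lies on that cycle.
But removing 3—6 disconnects 3 from 6; removing 11—12 disconnects 11 from 12 — these are bridges.

11-12, 3-6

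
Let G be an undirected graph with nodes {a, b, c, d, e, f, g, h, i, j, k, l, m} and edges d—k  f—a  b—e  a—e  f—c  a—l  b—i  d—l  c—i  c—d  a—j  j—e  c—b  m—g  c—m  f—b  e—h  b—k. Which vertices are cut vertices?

Removing c increases the component count from 1 to 2, so c is a cut vertex.
Removing e increases the component count from 1 to 2, so e is a cut vertex.
Removing m increases the component count from 1 to 2, so m is a cut vertex.
By contrast removing f leaves 1 component; it is not a cut vertex. No other vertex is a cut vertex either.

c, e, m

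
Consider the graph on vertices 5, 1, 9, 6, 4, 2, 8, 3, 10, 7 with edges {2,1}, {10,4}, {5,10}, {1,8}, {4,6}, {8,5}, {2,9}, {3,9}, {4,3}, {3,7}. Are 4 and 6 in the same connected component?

Yes

From 4 we can reach 1, 2, 3, 4, 5, 6, 7, 8, 9, 10, which includes 6.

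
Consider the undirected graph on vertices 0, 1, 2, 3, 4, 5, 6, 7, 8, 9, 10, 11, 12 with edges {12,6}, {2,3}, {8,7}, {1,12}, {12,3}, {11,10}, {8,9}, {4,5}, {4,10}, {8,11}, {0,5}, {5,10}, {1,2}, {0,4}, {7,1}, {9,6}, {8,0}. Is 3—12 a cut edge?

No

After removing 3—12, the path 3-2-1-12 still connects them, so the edge is not a bridge.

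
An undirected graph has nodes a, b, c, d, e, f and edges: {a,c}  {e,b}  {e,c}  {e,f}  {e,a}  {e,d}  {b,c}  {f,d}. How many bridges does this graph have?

The edges on the cycle e-f-d-e are not bridges since each lies on that cycle.
Every edge lies on some cycle, so there are no bridges.

0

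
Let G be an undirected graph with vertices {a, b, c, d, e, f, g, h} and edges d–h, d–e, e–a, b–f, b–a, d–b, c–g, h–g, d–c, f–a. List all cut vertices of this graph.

d

Removing d increases the component count from 1 to 2, so d is a cut vertex.
By contrast removing a leaves 1 component; it is not a cut vertex. No other vertex is a cut vertex either.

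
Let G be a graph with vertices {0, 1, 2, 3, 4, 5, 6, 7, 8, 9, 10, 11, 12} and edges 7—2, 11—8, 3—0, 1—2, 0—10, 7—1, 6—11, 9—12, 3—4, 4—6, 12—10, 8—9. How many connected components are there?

5 is isolated — a component by itself.
Starting from 1 we can reach 1, 2, 7. That is one component of size 3.
Starting from 0 we can reach 0, 3, 4, 6, 8, 9, 10, 11, 12. That is one component of size 9.
Total: 3 components.

3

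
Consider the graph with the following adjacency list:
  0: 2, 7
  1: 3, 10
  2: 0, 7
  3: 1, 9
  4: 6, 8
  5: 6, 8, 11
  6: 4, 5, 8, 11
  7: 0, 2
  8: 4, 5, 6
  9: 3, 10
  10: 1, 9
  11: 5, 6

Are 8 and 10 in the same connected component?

No

The component containing 8 is {4, 5, 6, 8, 11}, and 10 is not in it.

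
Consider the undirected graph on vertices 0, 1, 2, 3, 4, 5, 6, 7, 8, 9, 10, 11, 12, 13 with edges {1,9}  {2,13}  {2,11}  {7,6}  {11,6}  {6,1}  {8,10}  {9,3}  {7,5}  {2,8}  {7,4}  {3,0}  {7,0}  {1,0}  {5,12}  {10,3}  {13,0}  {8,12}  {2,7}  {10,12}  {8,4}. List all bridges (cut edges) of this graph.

The edges on the cycle 2-11-6-7-2 are not bridges since each lies on that cycle.
Every edge lies on some cycle, so there are no bridges.

none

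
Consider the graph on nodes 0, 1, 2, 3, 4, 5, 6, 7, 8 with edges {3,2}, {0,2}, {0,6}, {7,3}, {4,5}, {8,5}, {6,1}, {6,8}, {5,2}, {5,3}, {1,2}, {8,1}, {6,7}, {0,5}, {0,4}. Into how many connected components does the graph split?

Starting from 0 we can reach 0, 1, 2, 3, 4, 5, 6, 7, 8. That is one component of size 9.
Total: 1 component.

1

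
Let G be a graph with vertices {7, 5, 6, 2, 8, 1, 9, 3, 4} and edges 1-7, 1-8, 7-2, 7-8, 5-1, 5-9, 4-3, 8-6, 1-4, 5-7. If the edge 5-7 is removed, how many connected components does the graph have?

5 and 7 are still connected via 5-1-7, so the component count stays at 1.

1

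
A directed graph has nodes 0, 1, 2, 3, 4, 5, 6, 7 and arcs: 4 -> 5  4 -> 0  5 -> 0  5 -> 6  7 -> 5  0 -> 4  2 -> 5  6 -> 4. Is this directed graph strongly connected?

There is no directed path from 4 to 3, so the graph is not strongly connected.

No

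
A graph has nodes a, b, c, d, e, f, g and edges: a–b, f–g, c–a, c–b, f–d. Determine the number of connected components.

3

e is isolated — a component by itself.
Starting from a we can reach a, b, c. That is one component of size 3.
Starting from d we can reach d, f, g. That is one component of size 3.
Total: 3 components.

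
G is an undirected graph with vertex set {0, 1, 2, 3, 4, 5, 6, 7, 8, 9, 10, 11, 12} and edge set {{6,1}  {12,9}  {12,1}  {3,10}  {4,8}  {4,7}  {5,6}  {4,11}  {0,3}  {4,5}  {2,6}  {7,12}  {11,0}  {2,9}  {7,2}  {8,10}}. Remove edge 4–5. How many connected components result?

1

4 and 5 are still connected via 4-7-2-6-5, so the component count stays at 1.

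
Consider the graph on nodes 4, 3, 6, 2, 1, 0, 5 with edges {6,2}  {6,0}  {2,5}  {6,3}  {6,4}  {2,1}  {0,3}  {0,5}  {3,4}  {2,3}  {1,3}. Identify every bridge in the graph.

none

The edges on the cycle 6-2-1-3-0-6 are not bridges since each lies on that cycle.
Every edge lies on some cycle, so there are no bridges.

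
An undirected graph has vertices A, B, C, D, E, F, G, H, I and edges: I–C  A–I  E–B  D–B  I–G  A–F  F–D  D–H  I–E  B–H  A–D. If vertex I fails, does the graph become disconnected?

Yes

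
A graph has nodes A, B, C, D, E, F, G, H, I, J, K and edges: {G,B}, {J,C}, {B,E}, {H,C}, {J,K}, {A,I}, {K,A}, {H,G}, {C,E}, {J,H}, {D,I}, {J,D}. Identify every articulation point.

Removing J increases the component count from 2 to 3, so J is a cut vertex.
By contrast removing B leaves 2 components; it is not a cut vertex. No other vertex is a cut vertex either.

J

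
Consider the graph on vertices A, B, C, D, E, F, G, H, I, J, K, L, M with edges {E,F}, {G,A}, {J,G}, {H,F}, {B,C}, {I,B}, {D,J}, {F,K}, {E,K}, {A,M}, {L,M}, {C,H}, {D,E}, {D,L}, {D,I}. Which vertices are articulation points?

D

Removing D increases the component count from 1 to 2, so D is a cut vertex.
By contrast removing F leaves 1 component; it is not a cut vertex. No other vertex is a cut vertex either.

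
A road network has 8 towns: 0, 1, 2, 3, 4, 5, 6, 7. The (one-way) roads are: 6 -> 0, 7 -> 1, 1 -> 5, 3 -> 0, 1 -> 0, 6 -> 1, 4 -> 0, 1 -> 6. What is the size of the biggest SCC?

{1, 6} are all mutually reachable — one SCC of size 2.
{3} is an SCC by itself.
{7} is an SCC by itself.
{0} is an SCC by itself.
{4} is an SCC by itself.
(and 2 more singleton SCCs)
The largest has 2 vertices.

2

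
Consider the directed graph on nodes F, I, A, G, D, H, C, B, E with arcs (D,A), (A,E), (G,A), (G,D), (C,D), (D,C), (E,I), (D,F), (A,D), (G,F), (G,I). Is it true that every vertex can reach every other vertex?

No

There is no directed path from F to D, so the graph is not strongly connected.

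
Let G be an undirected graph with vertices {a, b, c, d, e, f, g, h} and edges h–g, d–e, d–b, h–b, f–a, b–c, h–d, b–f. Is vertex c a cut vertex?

No

Deleting c leaves 1 component (was 1), so c is not a cut vertex.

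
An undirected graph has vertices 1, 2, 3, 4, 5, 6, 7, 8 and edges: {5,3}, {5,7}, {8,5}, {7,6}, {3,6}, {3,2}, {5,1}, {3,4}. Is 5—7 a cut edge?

No

After removing 5—7, the path 5-3-6-7 still connects them, so the edge is not a bridge.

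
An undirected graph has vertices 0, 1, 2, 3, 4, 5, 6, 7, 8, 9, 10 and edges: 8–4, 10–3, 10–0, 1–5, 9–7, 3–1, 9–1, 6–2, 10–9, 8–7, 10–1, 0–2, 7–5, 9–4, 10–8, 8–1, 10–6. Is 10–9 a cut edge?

After removing 10–9, the path 10-1-9 still connects them, so the edge is not a bridge.

No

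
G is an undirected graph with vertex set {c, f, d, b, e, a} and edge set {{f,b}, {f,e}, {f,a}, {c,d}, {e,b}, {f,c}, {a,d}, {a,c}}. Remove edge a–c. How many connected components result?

a and c are still connected via a-f-c, so the component count stays at 1.

1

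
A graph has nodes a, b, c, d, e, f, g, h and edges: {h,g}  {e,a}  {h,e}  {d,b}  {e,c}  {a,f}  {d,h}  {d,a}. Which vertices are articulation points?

a, d, e, h

Removing a increases the component count from 1 to 2, so a is a cut vertex.
Removing d increases the component count from 1 to 2, so d is a cut vertex.
Removing e increases the component count from 1 to 2, so e is a cut vertex.
Likewise h is a cut vertex.
By contrast removing c leaves 1 component; it is not a cut vertex. No other vertex is a cut vertex either.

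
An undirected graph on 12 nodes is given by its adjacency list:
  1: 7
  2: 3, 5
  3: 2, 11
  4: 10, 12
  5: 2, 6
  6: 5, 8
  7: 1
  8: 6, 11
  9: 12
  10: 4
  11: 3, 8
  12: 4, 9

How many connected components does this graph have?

3

Starting from 1 we can reach 1, 7. That is one component of size 2.
Starting from 4 we can reach 4, 9, 10, 12. That is one component of size 4.
Starting from 2 we can reach 2, 3, 5, 6, 8, 11. That is one component of size 6.
Total: 3 components.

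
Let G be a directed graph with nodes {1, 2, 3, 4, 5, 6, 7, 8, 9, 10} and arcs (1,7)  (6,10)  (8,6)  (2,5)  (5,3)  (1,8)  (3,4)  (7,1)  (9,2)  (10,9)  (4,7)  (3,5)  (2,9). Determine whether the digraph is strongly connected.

Yes

From 3 we can reach every vertex (1, 2, 3, 4, 5, 6, 7, 8, 9, 10), and every vertex can reach 3 (1, 2, 3, 4, 5, 6, 7, 8, 9, 10). So the whole graph is one strongly connected component.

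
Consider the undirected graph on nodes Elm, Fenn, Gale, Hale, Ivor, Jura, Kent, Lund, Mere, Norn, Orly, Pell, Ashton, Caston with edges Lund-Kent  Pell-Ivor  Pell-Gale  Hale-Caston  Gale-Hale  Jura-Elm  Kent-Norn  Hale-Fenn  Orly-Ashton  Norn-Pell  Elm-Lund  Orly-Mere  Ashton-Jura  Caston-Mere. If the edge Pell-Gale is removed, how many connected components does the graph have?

Pell and Gale are still connected via Pell-Norn-Kent-Lund-Elm-Jura-Ashton-Orly-Mere-Caston-Hale-Gale, so the component count stays at 1.

1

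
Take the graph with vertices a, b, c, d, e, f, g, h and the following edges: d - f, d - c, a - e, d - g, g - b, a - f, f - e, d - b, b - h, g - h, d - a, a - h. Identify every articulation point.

d

Removing d increases the component count from 1 to 2, so d is a cut vertex.
By contrast removing h leaves 1 component; it is not a cut vertex. No other vertex is a cut vertex either.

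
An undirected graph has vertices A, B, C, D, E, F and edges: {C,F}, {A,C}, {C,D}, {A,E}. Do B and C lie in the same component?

No

The component containing B is {B}, and C is not in it.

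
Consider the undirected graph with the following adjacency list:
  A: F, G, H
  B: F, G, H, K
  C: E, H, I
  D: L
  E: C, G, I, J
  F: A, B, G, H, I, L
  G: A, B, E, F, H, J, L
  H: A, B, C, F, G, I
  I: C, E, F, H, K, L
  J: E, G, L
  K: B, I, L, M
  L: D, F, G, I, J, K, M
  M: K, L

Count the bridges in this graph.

1

The edges on the cycle F-L-I-K-B-H-F are not bridges since each lies on that cycle.
But removing L-D disconnects L from D — this is a bridge.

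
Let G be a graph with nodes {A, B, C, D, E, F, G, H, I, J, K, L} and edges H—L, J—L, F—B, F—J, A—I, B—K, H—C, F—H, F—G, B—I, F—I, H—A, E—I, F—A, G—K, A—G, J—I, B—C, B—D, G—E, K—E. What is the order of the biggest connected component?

12

Starting from A we can reach A, B, C, D, E, F, G, H, I, J, K, L. That is one component of size 12.
The largest has 12 vertices.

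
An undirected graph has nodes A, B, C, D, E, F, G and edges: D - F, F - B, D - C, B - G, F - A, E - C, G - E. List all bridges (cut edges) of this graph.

A-F

The edges on the cycle D-F-B-G-E-C-D are not bridges since each lies on that cycle.
But removing F - A disconnects F from A — this is a bridge.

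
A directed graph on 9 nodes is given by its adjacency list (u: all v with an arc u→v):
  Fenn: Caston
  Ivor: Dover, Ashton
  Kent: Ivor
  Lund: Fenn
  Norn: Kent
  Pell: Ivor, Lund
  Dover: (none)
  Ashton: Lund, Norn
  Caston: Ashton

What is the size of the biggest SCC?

7

{Fenn, Ivor, Kent, Lund, Norn, Ashton, Caston} are all mutually reachable — one SCC of size 7.
{Dover} is an SCC by itself.
{Pell} is an SCC by itself.
The largest has 7 vertices.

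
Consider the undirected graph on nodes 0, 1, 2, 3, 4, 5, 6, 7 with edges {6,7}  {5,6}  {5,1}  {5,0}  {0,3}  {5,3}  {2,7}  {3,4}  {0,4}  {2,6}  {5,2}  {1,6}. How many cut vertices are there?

1

Removing 5 increases the component count from 1 to 2, so 5 is a cut vertex.
By contrast removing 7 leaves 1 component; it is not a cut vertex. No other vertex is a cut vertex either.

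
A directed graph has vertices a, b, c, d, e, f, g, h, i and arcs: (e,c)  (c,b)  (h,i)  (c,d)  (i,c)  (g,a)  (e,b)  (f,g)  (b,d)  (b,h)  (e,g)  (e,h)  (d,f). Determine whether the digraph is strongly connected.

No

There is no directed path from i to e, so the graph is not strongly connected.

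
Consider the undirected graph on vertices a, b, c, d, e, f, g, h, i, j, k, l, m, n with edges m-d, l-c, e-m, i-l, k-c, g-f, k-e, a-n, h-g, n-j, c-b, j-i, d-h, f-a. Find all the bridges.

The edges on the cycle k-e-m-d-h-g-f-a-n-j-i-l-c-k are not bridges since each lies on that cycle.
But removing c-b disconnects c from b — this is a bridge.

b-c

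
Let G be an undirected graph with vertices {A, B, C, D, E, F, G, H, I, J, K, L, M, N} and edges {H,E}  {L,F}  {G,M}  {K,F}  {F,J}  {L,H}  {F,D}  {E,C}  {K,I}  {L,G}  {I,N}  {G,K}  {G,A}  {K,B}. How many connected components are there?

1

Starting from A we can reach A, B, C, D, E, F, G, H, I, J, K, L, M, N. That is one component of size 14.
Total: 1 component.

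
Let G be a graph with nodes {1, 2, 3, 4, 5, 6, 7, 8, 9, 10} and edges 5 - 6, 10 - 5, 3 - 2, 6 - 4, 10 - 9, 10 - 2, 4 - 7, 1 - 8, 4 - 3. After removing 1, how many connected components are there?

With 1 gone, the remaining components are: {8}; {2, 3, 4, 5, 6, 7, 9, 10}.
That is 2 components.

2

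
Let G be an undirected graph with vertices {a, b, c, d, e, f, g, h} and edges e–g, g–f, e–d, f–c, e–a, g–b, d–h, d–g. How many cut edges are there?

The edges on the cycle e-d-g-e are not bridges since each lies on that cycle.
But removing g–b disconnects g from b; removing g–f disconnects g from f; removing f–c disconnects f from c; removing e–a disconnects e from a — these are bridges.
In total 5 edges are bridges.

5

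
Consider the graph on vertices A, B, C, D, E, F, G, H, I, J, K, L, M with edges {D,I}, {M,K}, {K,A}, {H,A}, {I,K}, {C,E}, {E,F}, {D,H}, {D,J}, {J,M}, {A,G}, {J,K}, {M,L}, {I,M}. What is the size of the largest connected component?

B is isolated — a component by itself.
Starting from C we can reach C, E, F. That is one component of size 3.
Starting from A we can reach A, D, G, H, I, J, K, L, M. That is one component of size 9.
The largest has 9 vertices.

9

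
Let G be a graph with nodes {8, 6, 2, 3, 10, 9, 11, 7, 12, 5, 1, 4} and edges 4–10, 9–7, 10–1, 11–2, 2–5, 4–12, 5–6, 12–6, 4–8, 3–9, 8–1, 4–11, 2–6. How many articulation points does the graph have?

2

Removing 4 increases the component count from 2 to 3, so 4 is a cut vertex.
Removing 9 increases the component count from 2 to 3, so 9 is a cut vertex.
By contrast removing 8 leaves 2 components; it is not a cut vertex. No other vertex is a cut vertex either.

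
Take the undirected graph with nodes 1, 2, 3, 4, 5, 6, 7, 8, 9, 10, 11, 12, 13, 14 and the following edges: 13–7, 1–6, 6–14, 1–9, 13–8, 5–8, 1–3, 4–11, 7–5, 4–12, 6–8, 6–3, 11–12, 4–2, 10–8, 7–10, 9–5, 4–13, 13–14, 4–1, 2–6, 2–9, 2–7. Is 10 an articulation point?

Deleting 10 leaves 1 component (was 1) (its neighbors 7, 8 remain connected to each other), so 10 is not a cut vertex.

No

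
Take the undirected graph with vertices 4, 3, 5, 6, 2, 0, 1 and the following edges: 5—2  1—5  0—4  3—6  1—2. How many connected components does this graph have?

3

Starting from 0 we can reach 0, 4. That is one component of size 2.
Starting from 3 we can reach 3, 6. That is one component of size 2.
Starting from 1 we can reach 1, 2, 5. That is one component of size 3.
Total: 3 components.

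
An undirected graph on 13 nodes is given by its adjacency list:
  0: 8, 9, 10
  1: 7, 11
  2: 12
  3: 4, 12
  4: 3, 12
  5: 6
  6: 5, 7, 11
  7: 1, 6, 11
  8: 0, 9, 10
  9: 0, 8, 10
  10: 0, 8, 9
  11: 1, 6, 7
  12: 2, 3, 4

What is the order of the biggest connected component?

5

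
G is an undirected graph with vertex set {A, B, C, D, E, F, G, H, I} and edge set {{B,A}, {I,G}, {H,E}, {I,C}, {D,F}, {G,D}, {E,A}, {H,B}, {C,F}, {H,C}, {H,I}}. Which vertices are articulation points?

Removing H increases the component count from 1 to 2, so H is a cut vertex.
By contrast removing I leaves 1 component; it is not a cut vertex. No other vertex is a cut vertex either.

H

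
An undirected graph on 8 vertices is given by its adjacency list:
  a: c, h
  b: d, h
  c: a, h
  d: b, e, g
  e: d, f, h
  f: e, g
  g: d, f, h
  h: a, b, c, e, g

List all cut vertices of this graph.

h

Removing h increases the component count from 1 to 2, so h is a cut vertex.
By contrast removing f leaves 1 component; it is not a cut vertex. No other vertex is a cut vertex either.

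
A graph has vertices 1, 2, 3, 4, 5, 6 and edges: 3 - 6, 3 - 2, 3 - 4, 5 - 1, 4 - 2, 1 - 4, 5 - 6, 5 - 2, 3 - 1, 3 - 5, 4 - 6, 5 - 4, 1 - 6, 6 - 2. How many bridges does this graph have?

0

The edges on the cycle 5-1-6-4-5 are not bridges since each lies on that cycle.
Every edge lies on some cycle, so there are no bridges.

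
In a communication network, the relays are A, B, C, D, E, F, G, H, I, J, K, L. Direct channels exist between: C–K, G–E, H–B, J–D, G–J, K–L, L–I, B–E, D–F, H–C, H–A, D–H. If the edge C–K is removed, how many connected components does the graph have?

2

Before removal there is 1 component.
C–K is a bridge — removing it separates C's side from K's side.
After removal: 2 components.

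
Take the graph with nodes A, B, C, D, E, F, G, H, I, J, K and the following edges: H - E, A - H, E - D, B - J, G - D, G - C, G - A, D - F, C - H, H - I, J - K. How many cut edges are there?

4

The edges on the cycle G-C-H-E-D-G are not bridges since each lies on that cycle.
But removing B - J disconnects B from J; removing D - F disconnects D from F; removing I - H disconnects I from H; removing J - K disconnects J from K — these are bridges.
That makes 4 bridges.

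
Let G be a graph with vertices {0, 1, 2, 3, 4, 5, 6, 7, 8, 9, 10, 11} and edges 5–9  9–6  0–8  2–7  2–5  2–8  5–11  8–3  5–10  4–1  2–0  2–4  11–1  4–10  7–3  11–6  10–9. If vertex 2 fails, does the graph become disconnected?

Yes

Deleting 2 raises the number of components from 1 to 2, so 2 is a cut vertex.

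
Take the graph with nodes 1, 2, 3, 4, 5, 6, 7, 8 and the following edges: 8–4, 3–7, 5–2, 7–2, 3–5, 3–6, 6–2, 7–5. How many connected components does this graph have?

1 is isolated — a component by itself.
Starting from 4 we can reach 4, 8. That is one component of size 2.
Starting from 2 we can reach 2, 3, 5, 6, 7. That is one component of size 5.
Total: 3 components.

3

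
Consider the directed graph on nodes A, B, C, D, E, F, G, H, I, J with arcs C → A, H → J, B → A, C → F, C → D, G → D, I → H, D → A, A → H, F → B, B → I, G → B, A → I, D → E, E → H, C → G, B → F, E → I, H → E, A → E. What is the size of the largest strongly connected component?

3

{E, H, I} are all mutually reachable — one SCC of size 3.
{B, F} are all mutually reachable — one SCC of size 2.
{C} is an SCC by itself.
{A} is an SCC by itself.
{G} is an SCC by itself.
(and 2 more singleton SCCs)
The largest has 3 vertices.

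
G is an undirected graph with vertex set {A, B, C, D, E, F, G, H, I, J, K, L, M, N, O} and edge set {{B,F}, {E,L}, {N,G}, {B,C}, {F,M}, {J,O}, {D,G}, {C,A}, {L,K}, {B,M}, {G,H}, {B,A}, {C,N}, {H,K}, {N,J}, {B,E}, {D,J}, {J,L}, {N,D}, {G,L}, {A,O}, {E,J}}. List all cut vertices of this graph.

Removing B increases the component count from 2 to 3, so B is a cut vertex.
By contrast removing D leaves 2 components; it is not a cut vertex. No other vertex is a cut vertex either.

B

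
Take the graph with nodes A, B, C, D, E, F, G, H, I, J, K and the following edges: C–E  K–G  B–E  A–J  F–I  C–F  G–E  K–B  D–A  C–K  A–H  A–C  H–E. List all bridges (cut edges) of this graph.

A-D, A-J, C-F, F-I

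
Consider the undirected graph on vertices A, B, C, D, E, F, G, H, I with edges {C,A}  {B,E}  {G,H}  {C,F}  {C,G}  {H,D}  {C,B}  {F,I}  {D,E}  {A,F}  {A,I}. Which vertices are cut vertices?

Removing C increases the component count from 1 to 2, so C is a cut vertex.
By contrast removing H leaves 1 component; it is not a cut vertex. No other vertex is a cut vertex either.

C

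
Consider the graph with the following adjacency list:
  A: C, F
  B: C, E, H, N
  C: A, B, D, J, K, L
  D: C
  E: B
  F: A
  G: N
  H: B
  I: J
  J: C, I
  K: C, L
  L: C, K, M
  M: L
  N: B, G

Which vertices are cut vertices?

A, B, C, J, L, N

Removing A increases the component count from 1 to 2, so A is a cut vertex.
Removing B increases the component count from 1 to 4, so B is a cut vertex.
Removing C increases the component count from 1 to 5, so C is a cut vertex.
Likewise J, L, N are cut vertices.
By contrast removing I leaves 1 component; it is not a cut vertex. No other vertex is a cut vertex either.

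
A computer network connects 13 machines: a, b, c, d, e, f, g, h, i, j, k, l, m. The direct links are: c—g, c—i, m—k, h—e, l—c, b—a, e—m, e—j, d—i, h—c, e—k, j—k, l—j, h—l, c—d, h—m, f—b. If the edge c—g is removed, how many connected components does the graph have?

Before removal there are 2 components.
c—g is a bridge — removing it separates c's side from g's side.
After removal: 3 components.

3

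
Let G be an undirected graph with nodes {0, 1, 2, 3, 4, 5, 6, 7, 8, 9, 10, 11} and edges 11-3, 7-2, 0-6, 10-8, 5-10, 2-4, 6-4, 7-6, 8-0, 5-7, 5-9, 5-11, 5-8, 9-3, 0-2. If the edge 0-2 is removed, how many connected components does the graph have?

2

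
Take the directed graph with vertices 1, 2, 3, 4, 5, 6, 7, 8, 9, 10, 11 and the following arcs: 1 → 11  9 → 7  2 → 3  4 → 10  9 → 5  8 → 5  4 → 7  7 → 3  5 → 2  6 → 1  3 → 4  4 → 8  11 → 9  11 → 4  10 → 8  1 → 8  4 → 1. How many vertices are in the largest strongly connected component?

10

{1, 2, 3, 4, 5, 7, 8, 9, 10, 11} are all mutually reachable — one SCC of size 10.
{6} is an SCC by itself.
The largest has 10 vertices.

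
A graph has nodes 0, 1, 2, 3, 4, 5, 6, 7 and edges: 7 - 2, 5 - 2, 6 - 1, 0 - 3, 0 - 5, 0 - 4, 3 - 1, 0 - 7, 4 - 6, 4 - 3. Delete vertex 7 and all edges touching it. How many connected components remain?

1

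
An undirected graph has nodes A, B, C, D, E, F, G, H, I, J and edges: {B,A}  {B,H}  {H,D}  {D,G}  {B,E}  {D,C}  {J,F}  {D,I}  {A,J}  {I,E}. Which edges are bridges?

A-B, A-J, C-D, D-G, F-J

The edges on the cycle B-H-D-I-E-B are not bridges since each lies on that cycle.
But removing G—D disconnects G from D; removing D—C disconnects D from C; removing F—J disconnects F from J; removing B—A disconnects B from A — these are bridges.
In total 5 edges are bridges.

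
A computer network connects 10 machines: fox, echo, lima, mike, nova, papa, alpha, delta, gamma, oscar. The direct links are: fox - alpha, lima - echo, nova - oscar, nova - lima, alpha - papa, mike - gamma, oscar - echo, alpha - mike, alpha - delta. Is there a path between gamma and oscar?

No

The component containing gamma is {fox, mike, papa, alpha, delta, gamma}, and oscar is not in it.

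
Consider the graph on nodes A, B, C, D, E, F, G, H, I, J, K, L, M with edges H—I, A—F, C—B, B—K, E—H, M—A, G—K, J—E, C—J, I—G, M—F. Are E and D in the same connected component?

No

The component containing E is {B, C, E, G, H, I, J, K}, and D is not in it.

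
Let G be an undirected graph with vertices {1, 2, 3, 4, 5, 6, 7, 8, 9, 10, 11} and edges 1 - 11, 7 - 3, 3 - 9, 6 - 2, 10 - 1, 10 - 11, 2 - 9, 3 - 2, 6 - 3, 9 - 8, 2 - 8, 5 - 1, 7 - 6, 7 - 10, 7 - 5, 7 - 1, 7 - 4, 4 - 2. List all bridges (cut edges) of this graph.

none

The edges on the cycle 7-5-1-7 are not bridges since each lies on that cycle.
Every edge lies on some cycle, so there are no bridges.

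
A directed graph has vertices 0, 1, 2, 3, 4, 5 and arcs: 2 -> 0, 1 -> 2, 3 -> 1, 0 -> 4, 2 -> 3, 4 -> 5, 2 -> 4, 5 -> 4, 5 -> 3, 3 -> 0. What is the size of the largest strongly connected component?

{0, 1, 2, 3, 4, 5} are all mutually reachable — one SCC of size 6.
The largest has 6 vertices.

6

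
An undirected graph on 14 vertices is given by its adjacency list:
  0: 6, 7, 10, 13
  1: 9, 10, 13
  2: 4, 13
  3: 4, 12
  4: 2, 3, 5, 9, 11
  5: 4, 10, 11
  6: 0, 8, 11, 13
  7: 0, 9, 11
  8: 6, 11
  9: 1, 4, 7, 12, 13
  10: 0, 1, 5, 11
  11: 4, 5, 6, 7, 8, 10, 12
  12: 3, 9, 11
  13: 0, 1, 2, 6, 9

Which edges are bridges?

none

The edges on the cycle 10-11-12-9-1-10 are not bridges since each lies on that cycle.
Every edge lies on some cycle, so there are no bridges.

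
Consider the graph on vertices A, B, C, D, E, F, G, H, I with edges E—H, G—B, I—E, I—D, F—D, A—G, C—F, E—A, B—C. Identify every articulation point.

E

Removing E increases the component count from 1 to 2, so E is a cut vertex.
By contrast removing F leaves 1 component; it is not a cut vertex. No other vertex is a cut vertex either.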